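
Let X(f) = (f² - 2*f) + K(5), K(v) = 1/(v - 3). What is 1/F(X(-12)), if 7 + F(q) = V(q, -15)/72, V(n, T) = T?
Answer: -24/173 ≈ -0.13873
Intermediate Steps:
K(v) = 1/(-3 + v)
X(f) = ½ + f² - 2*f (X(f) = (f² - 2*f) + 1/(-3 + 5) = (f² - 2*f) + 1/2 = (f² - 2*f) + ½ = ½ + f² - 2*f)
F(q) = -173/24 (F(q) = -7 - 15/72 = -7 - 15*1/72 = -7 - 5/24 = -173/24)
1/F(X(-12)) = 1/(-173/24) = -24/173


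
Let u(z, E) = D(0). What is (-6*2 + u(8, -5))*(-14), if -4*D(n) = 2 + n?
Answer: 175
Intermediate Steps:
D(n) = -½ - n/4 (D(n) = -(2 + n)/4 = -½ - n/4)
u(z, E) = -½ (u(z, E) = -½ - ¼*0 = -½ + 0 = -½)
(-6*2 + u(8, -5))*(-14) = (-6*2 - ½)*(-14) = (-12 - ½)*(-14) = -25/2*(-14) = 175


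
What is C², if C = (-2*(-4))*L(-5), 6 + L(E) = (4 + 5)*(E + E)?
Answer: 589824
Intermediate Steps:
L(E) = -6 + 18*E (L(E) = -6 + (4 + 5)*(E + E) = -6 + 9*(2*E) = -6 + 18*E)
C = -768 (C = (-2*(-4))*(-6 + 18*(-5)) = 8*(-6 - 90) = 8*(-96) = -768)
C² = (-768)² = 589824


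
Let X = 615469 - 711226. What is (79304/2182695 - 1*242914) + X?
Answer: -739215419041/2182695 ≈ -3.3867e+5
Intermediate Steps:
X = -95757
(79304/2182695 - 1*242914) + X = (79304/2182695 - 1*242914) - 95757 = (79304*(1/2182695) - 242914) - 95757 = (79304/2182695 - 242914) - 95757 = -530207093926/2182695 - 95757 = -739215419041/2182695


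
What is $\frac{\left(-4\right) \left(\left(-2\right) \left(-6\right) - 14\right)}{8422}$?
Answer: $\frac{4}{4211} \approx 0.00094989$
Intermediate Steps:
$\frac{\left(-4\right) \left(\left(-2\right) \left(-6\right) - 14\right)}{8422} = - 4 \left(12 - 14\right) \frac{1}{8422} = \left(-4\right) \left(-2\right) \frac{1}{8422} = 8 \cdot \frac{1}{8422} = \frac{4}{4211}$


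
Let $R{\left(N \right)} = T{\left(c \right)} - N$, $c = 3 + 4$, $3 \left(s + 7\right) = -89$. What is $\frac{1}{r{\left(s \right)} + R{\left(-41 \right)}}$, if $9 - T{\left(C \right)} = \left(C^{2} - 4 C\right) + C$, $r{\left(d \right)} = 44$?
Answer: $\frac{1}{66} \approx 0.015152$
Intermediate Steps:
$s = - \frac{110}{3}$ ($s = -7 + \frac{1}{3} \left(-89\right) = -7 - \frac{89}{3} = - \frac{110}{3} \approx -36.667$)
$c = 7$
$T{\left(C \right)} = 9 - C^{2} + 3 C$ ($T{\left(C \right)} = 9 - \left(\left(C^{2} - 4 C\right) + C\right) = 9 - \left(C^{2} - 3 C\right) = 9 - C^{2} + 3 C$)
$R{\left(N \right)} = -19 - N$ ($R{\left(N \right)} = \left(9 - 7^{2} + 3 \cdot 7\right) - N = \left(9 - 49 + 21\right) - N = -19 - N$)
$\frac{1}{r{\left(s \right)} + R{\left(-41 \right)}} = \frac{1}{44 - -22} = \frac{1}{44 + \left(-19 + 41\right)} = \frac{1}{44 + 22} = \frac{1}{66}$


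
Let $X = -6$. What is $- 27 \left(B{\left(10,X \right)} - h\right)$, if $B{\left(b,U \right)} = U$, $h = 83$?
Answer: $2403$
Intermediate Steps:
$- 27 \left(B{\left(10,X \right)} - h\right) = - 27 \left(-6 - 83\right) = \left(-27\right) \left(-89\right) = 2403$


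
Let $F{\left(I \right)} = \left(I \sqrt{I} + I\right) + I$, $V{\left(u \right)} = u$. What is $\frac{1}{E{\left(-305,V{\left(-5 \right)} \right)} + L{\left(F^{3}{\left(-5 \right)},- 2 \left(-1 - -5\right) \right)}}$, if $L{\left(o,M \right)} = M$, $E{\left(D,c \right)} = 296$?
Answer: $\frac{1}{288} \approx 0.0034722$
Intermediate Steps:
$F{\left(I \right)} = I^{\frac{3}{2}} + 2 I$ ($F{\left(I \right)} = \left(I^{\frac{3}{2}} + I\right) + I = \left(I + I^{\frac{3}{2}}\right) + I = I^{\frac{3}{2}} + 2 I$)
$\frac{1}{E{\left(-305,V{\left(-5 \right)} \right)} + L{\left(F^{3}{\left(-5 \right)},- 2 \left(-1 - -5\right) \right)}} = \frac{1}{296 - 2 \left(-1 - -5\right)} = \frac{1}{296 - 2 \left(-1 + 5\right)} = \frac{1}{296 - 8} = \frac{1}{288}$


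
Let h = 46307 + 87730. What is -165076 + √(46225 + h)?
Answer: -165076 + √180262 ≈ -1.6465e+5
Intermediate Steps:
h = 134037
-165076 + √(46225 + h) = -165076 + √(46225 + 134037) = -165076 + √180262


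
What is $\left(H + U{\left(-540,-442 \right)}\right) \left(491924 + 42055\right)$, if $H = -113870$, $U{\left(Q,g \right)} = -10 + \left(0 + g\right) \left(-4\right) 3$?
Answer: $-57977303904$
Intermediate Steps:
$U{\left(Q,g \right)} = -10 - 12 g$ ($U{\left(Q,g \right)} = -10 + g \left(-4\right) 3 = -10 + - 4 g 3 = -10 - 12 g$)
$\left(H + U{\left(-540,-442 \right)}\right) \left(491924 + 42055\right) = \left(-113870 - -5294\right) \left(491924 + 42055\right) = \left(-113870 + \left(-10 + 5304\right)\right) 533979 = \left(-113870 + 5294\right) 533979 = \left(-108576\right) 533979 = -57977303904$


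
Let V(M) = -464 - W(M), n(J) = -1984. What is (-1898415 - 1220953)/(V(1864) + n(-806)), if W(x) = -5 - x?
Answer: 3119368/579 ≈ 5387.5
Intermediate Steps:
V(M) = -459 + M (V(M) = -464 - (-5 - M) = -464 + (5 + M) = -459 + M)
(-1898415 - 1220953)/(V(1864) + n(-806)) = (-1898415 - 1220953)/((-459 + 1864) - 1984) = -3119368/(1405 - 1984) = -3119368/(-579) = -3119368*(-1/579) = 3119368/579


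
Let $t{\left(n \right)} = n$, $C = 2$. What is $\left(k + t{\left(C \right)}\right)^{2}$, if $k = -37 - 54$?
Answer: $7921$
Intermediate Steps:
$k = -91$
$\left(k + t{\left(C \right)}\right)^{2} = \left(-91 + 2\right)^{2} = \left(-89\right)^{2} = 7921$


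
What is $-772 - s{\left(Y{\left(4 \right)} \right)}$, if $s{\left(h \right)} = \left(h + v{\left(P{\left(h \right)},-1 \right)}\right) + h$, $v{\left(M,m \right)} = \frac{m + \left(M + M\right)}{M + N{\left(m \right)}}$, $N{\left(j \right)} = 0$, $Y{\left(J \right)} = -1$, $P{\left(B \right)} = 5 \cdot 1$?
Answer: $- \frac{3859}{5} \approx -771.8$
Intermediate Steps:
$P{\left(B \right)} = 5$
$v{\left(M,m \right)} = \frac{m + 2 M}{M}$ ($v{\left(M,m \right)} = \frac{m + \left(M + M\right)}{M + 0} = \frac{m + 2 M}{M}$)
$s{\left(h \right)} = \frac{9}{5} + 2 h$ ($s{\left(h \right)} = \left(h + \left(2 - \frac{1}{5}\right)\right) + h = \left(h + \frac{9}{5}\right) + h = \left(\frac{9}{5} + h\right) + h = \frac{9}{5} + 2 h$)
$-772 - s{\left(Y{\left(4 \right)} \right)} = -772 - \left(\frac{9}{5} + 2 \left(-1\right)\right) = -772 - \left(\frac{9}{5} - 2\right) = -772 - - \frac{1}{5} = -772 + \frac{1}{5} = - \frac{3859}{5}$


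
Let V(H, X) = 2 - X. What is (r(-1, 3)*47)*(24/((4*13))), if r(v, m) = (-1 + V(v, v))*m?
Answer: 1692/13 ≈ 130.15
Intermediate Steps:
r(v, m) = m*(1 - v) (r(v, m) = (-1 + (2 - v))*m = (1 - v)*m = m*(1 - v))
(r(-1, 3)*47)*(24/((4*13))) = ((3*(1 - 1*(-1)))*47)*(24/((4*13))) = ((3*(1 + 1))*47)*(24/52) = ((3*2)*47)*(24*(1/52)) = (6*47)*(6/13) = 282*(6/13) = 1692/13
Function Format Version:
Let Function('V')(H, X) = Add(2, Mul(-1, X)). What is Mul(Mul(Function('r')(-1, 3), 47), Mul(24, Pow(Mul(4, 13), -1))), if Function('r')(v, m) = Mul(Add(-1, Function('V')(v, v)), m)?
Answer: Rational(1692, 13) ≈ 130.15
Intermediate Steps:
Function('r')(v, m) = Mul(m, Add(1, Mul(-1, v))) (Function('r')(v, m) = Mul(Add(-1, Add(2, Mul(-1, v))), m) = Mul(Add(1, Mul(-1, v)), m) = Mul(m, Add(1, Mul(-1, v))))
Mul(Mul(Function('r')(-1, 3), 47), Mul(24, Pow(Mul(4, 13), -1))) = Mul(Mul(Mul(3, Add(1, Mul(-1, -1))), 47), Mul(24, Pow(Mul(4, 13), -1))) = Mul(Mul(Mul(3, Add(1, 1)), 47), Mul(24, Pow(52, -1))) = Mul(Mul(Mul(3, 2), 47), Mul(24, Rational(1, 52))) = Mul(Mul(6, 47), Rational(6, 13)) = Mul(282, Rational(6, 13)) = Rational(1692, 13)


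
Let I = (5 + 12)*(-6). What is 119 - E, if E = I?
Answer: 221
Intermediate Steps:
I = -102 (I = 17*(-6) = -102)
E = -102
119 - E = 119 - 1*(-102) = 119 + 102 = 221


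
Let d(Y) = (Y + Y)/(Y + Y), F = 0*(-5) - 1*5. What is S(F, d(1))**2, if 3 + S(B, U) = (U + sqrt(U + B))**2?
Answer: 20 - 48*I ≈ 20.0 - 48.0*I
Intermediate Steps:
F = -5 (F = 0 - 5 = -5)
d(Y) = 1 (d(Y) = (2*Y)/((2*Y)) = (2*Y)*(1/(2*Y)) = 1)
S(B, U) = -3 + (U + sqrt(B + U))**2 (S(B, U) = -3 + (U + sqrt(U + B))**2 = -3 + (U + sqrt(B + U))**2)
S(F, d(1))**2 = (-3 + (1 + sqrt(-5 + 1))**2)**2 = (-3 + (1 + sqrt(-4))**2)**2 = (-3 + (1 + 2*I)**2)**2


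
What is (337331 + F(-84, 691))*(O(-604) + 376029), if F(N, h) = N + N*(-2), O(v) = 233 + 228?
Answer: 127033373350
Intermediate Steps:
O(v) = 461
F(N, h) = -N (F(N, h) = N - 2*N = -N)
(337331 + F(-84, 691))*(O(-604) + 376029) = (337331 - 1*(-84))*(461 + 376029) = (337331 + 84)*376490 = 337415*376490 = 127033373350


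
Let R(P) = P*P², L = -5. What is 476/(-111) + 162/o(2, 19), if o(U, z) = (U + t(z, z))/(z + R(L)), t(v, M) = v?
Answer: -638696/777 ≈ -822.00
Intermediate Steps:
R(P) = P³
o(U, z) = (U + z)/(-125 + z) (o(U, z) = (U + z)/(z + (-5)³) = (U + z)/(z - 125) = (U + z)/(-125 + z))
476/(-111) + 162/o(2, 19) = 476/(-111) + 162/(((2 + 19)/(-125 + 19))) = 476*(-1/111) + 162/((21/(-106))) = -476/111 + 162/((-1/106*21)) = -476/111 + 162/(-21/106) = -476/111 + 162*(-106/21) = -476/111 - 5724/7 = -638696/777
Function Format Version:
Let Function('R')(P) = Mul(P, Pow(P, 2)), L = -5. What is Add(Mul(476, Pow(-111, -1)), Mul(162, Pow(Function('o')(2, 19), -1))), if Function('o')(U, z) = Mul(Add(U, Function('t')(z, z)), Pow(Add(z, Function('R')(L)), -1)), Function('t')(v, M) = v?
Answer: Rational(-638696, 777) ≈ -822.00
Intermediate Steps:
Function('R')(P) = Pow(P, 3)
Function('o')(U, z) = Mul(Pow(Add(-125, z), -1), Add(U, z)) (Function('o')(U, z) = Mul(Add(U, z), Pow(Add(z, Pow(-5, 3)), -1)) = Mul(Add(U, z), Pow(Add(z, -125), -1)) = Mul(Add(U, z), Pow(Add(-125, z), -1)) = Mul(Pow(Add(-125, z), -1), Add(U, z)))
Add(Mul(476, Pow(-111, -1)), Mul(162, Pow(Function('o')(2, 19), -1))) = Add(Mul(476, Pow(-111, -1)), Mul(162, Pow(Mul(Pow(Add(-125, 19), -1), Add(2, 19)), -1))) = Add(Mul(476, Rational(-1, 111)), Mul(162, Pow(Mul(Pow(-106, -1), 21), -1))) = Add(Rational(-476, 111), Mul(162, Pow(Mul(Rational(-1, 106), 21), -1))) = Add(Rational(-476, 111), Mul(162, Pow(Rational(-21, 106), -1))) = Add(Rational(-476, 111), Mul(162, Rational(-106, 21))) = Add(Rational(-476, 111), Rational(-5724, 7)) = Rational(-638696, 777)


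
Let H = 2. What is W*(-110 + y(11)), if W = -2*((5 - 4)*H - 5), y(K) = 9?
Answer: -606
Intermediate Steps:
W = 6 (W = -2*((5 - 4)*2 - 5) = -2*(1*2 - 5) = -2*(2 - 5) = -2*(-3) = 6)
W*(-110 + y(11)) = 6*(-110 + 9) = 6*(-101) = -606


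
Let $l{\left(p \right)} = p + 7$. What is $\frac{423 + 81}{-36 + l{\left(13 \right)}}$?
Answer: $- \frac{63}{2} \approx -31.5$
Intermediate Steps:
$l{\left(p \right)} = 7 + p$
$\frac{423 + 81}{-36 + l{\left(13 \right)}} = \frac{423 + 81}{-36 + \left(7 + 13\right)} = \frac{504}{-36 + 20} = \frac{504}{-16} = 504 \left(- \frac{1}{16}\right) = - \frac{63}{2}$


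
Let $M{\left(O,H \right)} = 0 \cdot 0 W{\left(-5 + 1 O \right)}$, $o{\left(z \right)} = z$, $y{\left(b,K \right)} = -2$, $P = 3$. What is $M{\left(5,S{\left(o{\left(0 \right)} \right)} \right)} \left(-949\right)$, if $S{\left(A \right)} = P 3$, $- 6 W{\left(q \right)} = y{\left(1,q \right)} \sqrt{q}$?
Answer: $0$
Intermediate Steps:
$W{\left(q \right)} = \frac{\sqrt{q}}{3}$ ($W{\left(q \right)} = - \frac{\left(-2\right) \sqrt{q}}{6} = \frac{\sqrt{q}}{3}$)
$S{\left(A \right)} = 9$ ($S{\left(A \right)} = 3 \cdot 3 = 9$)
$M{\left(O,H \right)} = 0$ ($M{\left(O,H \right)} = 0 \cdot 0 \frac{\sqrt{-5 + 1 O}}{3} = 0 \frac{\sqrt{-5 + O}}{3} = 0$)
$M{\left(5,S{\left(o{\left(0 \right)} \right)} \right)} \left(-949\right) = 0 \left(-949\right) = 0$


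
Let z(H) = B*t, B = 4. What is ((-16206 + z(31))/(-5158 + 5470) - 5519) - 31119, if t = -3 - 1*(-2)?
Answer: -5723633/156 ≈ -36690.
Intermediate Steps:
t = -1 (t = -3 + 2 = -1)
z(H) = -4 (z(H) = 4*(-1) = -4)
((-16206 + z(31))/(-5158 + 5470) - 5519) - 31119 = ((-16206 - 4)/(-5158 + 5470) - 5519) - 31119 = (-16210/312 - 5519) - 31119 = (-16210*1/312 - 5519) - 31119 = (-8105/156 - 5519) - 31119 = -869069/156 - 31119 = -5723633/156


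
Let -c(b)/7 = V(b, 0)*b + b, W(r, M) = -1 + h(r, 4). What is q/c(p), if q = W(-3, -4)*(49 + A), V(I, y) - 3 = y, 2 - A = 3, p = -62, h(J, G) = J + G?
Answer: 0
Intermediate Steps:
h(J, G) = G + J
A = -1 (A = 2 - 1*3 = 2 - 3 = -1)
V(I, y) = 3 + y
W(r, M) = 3 + r (W(r, M) = -1 + (4 + r) = 3 + r)
c(b) = -28*b (c(b) = -7*((3 + 0)*b + b) = -7*(3*b + b) = -28*b)
q = 0 (q = (3 - 3)*(49 - 1) = 0*48 = 0)
q/c(p) = 0/((-28*(-62))) = 0/1736 = 0*(1/1736) = 0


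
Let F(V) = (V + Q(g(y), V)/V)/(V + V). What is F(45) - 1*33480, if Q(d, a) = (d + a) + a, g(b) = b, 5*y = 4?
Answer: -677959421/20250 ≈ -33480.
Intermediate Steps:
y = 4/5 (y = (1/5)*4 = 4/5 ≈ 0.80000)
Q(d, a) = d + 2*a (Q(d, a) = (a + d) + a = d + 2*a)
F(V) = (V + (4/5 + 2*V)/V)/(2*V) (F(V) = (V + (4/5 + 2*V)/V)/(V + V) = (V + (4/5 + 2*V)/V)/((2*V)) = (V + (4/5 + 2*V)/V)*(1/(2*V)) = (V + (4/5 + 2*V)/V)/(2*V))
F(45) - 1*33480 = (2/5 + 45 + (1/2)*45**2)/45**2 - 1*33480 = (2/5 + 45 + (1/2)*2025)/2025 - 33480 = (2/5 + 45 + 2025/2)/2025 - 33480 = (1/2025)*(10579/10) - 33480 = 10579/20250 - 33480 = -677959421/20250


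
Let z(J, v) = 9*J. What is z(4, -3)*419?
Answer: 15084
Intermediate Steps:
z(4, -3)*419 = (9*4)*419 = 36*419 = 15084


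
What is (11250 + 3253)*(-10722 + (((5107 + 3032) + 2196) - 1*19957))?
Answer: -295049032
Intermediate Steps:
(11250 + 3253)*(-10722 + (((5107 + 3032) + 2196) - 1*19957)) = 14503*(-10722 + ((8139 + 2196) - 19957)) = 14503*(-10722 + (10335 - 19957)) = 14503*(-10722 - 9622) = 14503*(-20344) = -295049032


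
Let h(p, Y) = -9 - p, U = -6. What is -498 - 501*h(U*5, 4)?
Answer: -11019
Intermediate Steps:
-498 - 501*h(U*5, 4) = -498 - 501*(-9 - (-6)*5) = -498 - 501*(-9 - 1*(-30)) = -498 - 501*(-9 + 30) = -498 - 501*21 = -498 - 10521 = -11019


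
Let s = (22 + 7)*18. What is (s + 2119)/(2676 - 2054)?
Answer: 2641/622 ≈ 4.2460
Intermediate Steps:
s = 522 (s = 29*18 = 522)
(s + 2119)/(2676 - 2054) = (522 + 2119)/(2676 - 2054) = 2641/622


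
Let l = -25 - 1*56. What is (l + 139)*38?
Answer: 2204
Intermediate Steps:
l = -81 (l = -25 - 56 = -81)
(l + 139)*38 = (-81 + 139)*38 = 58*38 = 2204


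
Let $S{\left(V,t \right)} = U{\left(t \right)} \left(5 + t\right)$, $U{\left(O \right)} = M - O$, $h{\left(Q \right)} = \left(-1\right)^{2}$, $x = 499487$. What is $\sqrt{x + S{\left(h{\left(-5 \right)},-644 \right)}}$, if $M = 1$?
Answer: $2 \sqrt{21833} \approx 295.52$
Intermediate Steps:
$h{\left(Q \right)} = 1$
$U{\left(O \right)} = 1 - O$
$S{\left(V,t \right)} = \left(1 - t\right) \left(5 + t\right)$
$\sqrt{x + S{\left(h{\left(-5 \right)},-644 \right)}} = \sqrt{499487 - \left(-1 - 644\right) \left(5 - 644\right)} = \sqrt{499487 - \left(-645\right) \left(-639\right)} = \sqrt{499487 - 412155} = \sqrt{87332} = 2 \sqrt{21833}$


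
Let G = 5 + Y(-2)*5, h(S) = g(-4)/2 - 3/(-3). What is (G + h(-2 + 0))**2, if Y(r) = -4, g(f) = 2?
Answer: 169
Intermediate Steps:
h(S) = 2 (h(S) = 2/2 - 3/(-3) = 2*(1/2) - 3*(-1/3) = 1 + 1 = 2)
G = -15 (G = 5 - 4*5 = 5 - 20 = -15)
(G + h(-2 + 0))**2 = (-15 + 2)**2 = (-13)**2 = 169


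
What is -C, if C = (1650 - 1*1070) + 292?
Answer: -872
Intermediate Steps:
C = 872 (C = (1650 - 1070) + 292 = 580 + 292 = 872)
-C = -1*872 = -872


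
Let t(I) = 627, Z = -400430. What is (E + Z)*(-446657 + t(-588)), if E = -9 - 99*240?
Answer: 189205479970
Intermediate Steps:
E = -23769 (E = -9 - 23760 = -23769)
(E + Z)*(-446657 + t(-588)) = (-23769 - 400430)*(-446657 + 627) = -424199*(-446030) = 189205479970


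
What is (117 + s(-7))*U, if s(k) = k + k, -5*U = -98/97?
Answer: 10094/485 ≈ 20.812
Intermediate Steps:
U = 98/485 (U = -(-98)/(5*97) = -1/5*(-98/97) = 98/485 ≈ 0.20206)
s(k) = 2*k
(117 + s(-7))*U = (117 + 2*(-7))*(98/485) = (117 - 14)*(98/485) = 103*(98/485) = 10094/485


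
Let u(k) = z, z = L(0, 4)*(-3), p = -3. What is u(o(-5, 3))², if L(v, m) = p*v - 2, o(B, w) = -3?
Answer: 36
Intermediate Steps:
L(v, m) = -2 - 3*v (L(v, m) = -3*v - 2 = -2 - 3*v)
z = 6 (z = (-2 - 3*0)*(-3) = (-2 + 0)*(-3) = -2*(-3) = 6)
u(k) = 6
u(o(-5, 3))² = 6² = 36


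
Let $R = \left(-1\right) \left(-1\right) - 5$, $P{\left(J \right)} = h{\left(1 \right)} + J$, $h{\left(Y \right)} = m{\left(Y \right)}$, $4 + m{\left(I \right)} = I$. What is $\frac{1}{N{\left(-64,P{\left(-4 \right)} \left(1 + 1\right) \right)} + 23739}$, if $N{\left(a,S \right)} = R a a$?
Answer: $\frac{1}{7355} \approx 0.00013596$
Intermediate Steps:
$m{\left(I \right)} = -4 + I$
$h{\left(Y \right)} = -4 + Y$
$P{\left(J \right)} = -3 + J$ ($P{\left(J \right)} = \left(-4 + 1\right) + J = -3 + J$)
$R = -4$ ($R = 1 - 5 = -4$)
$N{\left(a,S \right)} = - 4 a^{2}$ ($N{\left(a,S \right)} = - 4 a a = - 4 a^{2}$)
$\frac{1}{N{\left(-64,P{\left(-4 \right)} \left(1 + 1\right) \right)} + 23739} = \frac{1}{- 4 \left(-64\right)^{2} + 23739} = \frac{1}{\left(-4\right) 4096 + 23739} = \frac{1}{-16384 + 23739} = \frac{1}{7355}$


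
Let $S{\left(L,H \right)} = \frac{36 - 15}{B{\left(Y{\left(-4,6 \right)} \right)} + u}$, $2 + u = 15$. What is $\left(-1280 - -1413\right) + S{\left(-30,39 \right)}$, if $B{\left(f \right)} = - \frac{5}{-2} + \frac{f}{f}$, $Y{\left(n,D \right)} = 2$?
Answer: $\frac{1477}{11} \approx 134.27$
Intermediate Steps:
$u = 13$ ($u = -2 + 15 = 13$)
$B{\left(f \right)} = \frac{7}{2}$ ($B{\left(f \right)} = \left(-5\right) \left(- \frac{1}{2}\right) + 1 = \frac{5}{2} + 1 = \frac{7}{2}$)
$S{\left(L,H \right)} = \frac{14}{11}$ ($S{\left(L,H \right)} = \frac{36 - 15}{\frac{7}{2} + 13} = \frac{21}{\frac{33}{2}} = 21 \cdot \frac{2}{33} = \frac{14}{11}$)
$\left(-1280 - -1413\right) + S{\left(-30,39 \right)} = \left(-1280 - -1413\right) + \frac{14}{11} = \left(-1280 + 1413\right) + \frac{14}{11} = 133 + \frac{14}{11} = \frac{1477}{11}$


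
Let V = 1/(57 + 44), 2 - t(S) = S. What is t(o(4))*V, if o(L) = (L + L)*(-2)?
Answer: 18/101 ≈ 0.17822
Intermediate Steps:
o(L) = -4*L (o(L) = (2*L)*(-2) = -4*L)
t(S) = 2 - S
V = 1/101 ≈ 0.0099010
t(o(4))*V = (2 - (-4)*4)*(1/101) = (2 - 1*(-16))*(1/101) = (2 + 16)*(1/101) = 18*(1/101) = 18/101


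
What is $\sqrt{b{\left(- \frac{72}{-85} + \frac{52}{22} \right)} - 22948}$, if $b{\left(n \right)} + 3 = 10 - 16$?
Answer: $i \sqrt{22957} \approx 151.52 i$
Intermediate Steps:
$b{\left(n \right)} = -9$ ($b{\left(n \right)} = -3 + \left(10 - 16\right) = -3 - 6 = -9$)
$\sqrt{b{\left(- \frac{72}{-85} + \frac{52}{22} \right)} - 22948} = \sqrt{-9 - 22948} = \sqrt{-22957} = i \sqrt{22957}$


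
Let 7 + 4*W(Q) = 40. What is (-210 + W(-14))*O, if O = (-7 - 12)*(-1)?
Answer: -15333/4 ≈ -3833.3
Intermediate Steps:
W(Q) = 33/4 (W(Q) = -7/4 + (¼)*40 = -7/4 + 10 = 33/4)
O = 19 (O = -19*(-1) = 19)
(-210 + W(-14))*O = (-210 + 33/4)*19 = -807/4*19 = -15333/4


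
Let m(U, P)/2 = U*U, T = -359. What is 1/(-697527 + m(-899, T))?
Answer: 1/918875 ≈ 1.0883e-6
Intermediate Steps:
m(U, P) = 2*U² (m(U, P) = 2*(U*U) = 2*U²)
1/(-697527 + m(-899, T)) = 1/(-697527 + 2*(-899)²) = 1/(-697527 + 2*808201) = 1/(-697527 + 1616402) = 1/918875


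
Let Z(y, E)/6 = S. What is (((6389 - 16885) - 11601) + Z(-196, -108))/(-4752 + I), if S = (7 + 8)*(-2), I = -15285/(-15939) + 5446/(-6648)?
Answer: 131140332708/27973269781 ≈ 4.6881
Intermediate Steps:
I = 822827/5886804 (I = -15285*(-1/15939) + 5446*(-1/6648) = 5095/5313 - 2723/3324 = 822827/5886804 ≈ 0.13977)
S = -30 (S = 15*(-2) = -30)
Z(y, E) = -180 (Z(y, E) = 6*(-30) = -180)
(((6389 - 16885) - 11601) + Z(-196, -108))/(-4752 + I) = (((6389 - 16885) - 11601) - 180)/(-4752 + 822827/5886804) = ((-10496 - 11601) - 180)/(-27973269781/5886804) = (-22097 - 180)*(-5886804/27973269781) = -22277*(-5886804/27973269781) = 131140332708/27973269781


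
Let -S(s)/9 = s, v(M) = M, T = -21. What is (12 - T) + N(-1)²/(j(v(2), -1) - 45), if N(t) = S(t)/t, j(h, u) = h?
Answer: 1338/43 ≈ 31.116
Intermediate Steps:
S(s) = -9*s
N(t) = -9 (N(t) = (-9*t)/t = -9)
(12 - T) + N(-1)²/(j(v(2), -1) - 45) = (12 - 1*(-21)) + (-9)²/(2 - 45) = (12 + 21) + 81/(-43) = 33 + 81*(-1/43) = 33 - 81/43 = 1338/43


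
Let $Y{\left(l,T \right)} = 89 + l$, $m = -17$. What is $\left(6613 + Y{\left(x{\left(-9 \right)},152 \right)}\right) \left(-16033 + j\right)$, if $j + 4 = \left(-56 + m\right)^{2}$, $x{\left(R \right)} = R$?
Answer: $-71668644$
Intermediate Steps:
$j = 5325$ ($j = -4 + \left(-56 - 17\right)^{2} = -4 + \left(-73\right)^{2} = -4 + 5329 = 5325$)
$\left(6613 + Y{\left(x{\left(-9 \right)},152 \right)}\right) \left(-16033 + j\right) = \left(6613 + \left(89 - 9\right)\right) \left(-16033 + 5325\right) = \left(6613 + 80\right) \left(-10708\right) = 6693 \left(-10708\right) = -71668644$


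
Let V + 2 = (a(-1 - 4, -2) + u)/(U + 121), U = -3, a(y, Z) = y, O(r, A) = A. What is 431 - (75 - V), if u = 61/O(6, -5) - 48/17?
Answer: 1774459/5015 ≈ 353.83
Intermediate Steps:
u = -1277/85 (u = 61/(-5) - 48/17 = 61*(-⅕) - 48*1/17 = -61/5 - 48/17 = -1277/85 ≈ -15.024)
V = -10881/5015 (V = -2 + ((-1 - 4) - 1277/85)/(-3 + 121) = -2 + (-5 - 1277/85)/118 = -2 - 1702/85*1/118 = -2 - 851/5015 = -10881/5015 ≈ -2.1697)
431 - (75 - V) = 431 - (75 - 1*(-10881/5015)) = 431 - (75 + 10881/5015) = 431 - 1*387006/5015 = 431 - 387006/5015 = 1774459/5015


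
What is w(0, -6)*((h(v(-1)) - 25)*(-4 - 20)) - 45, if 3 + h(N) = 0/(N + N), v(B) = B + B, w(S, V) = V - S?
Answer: -4077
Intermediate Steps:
v(B) = 2*B
h(N) = -3 (h(N) = -3 + 0/(N + N) = -3 + 0/((2*N)) = -3 + 0*(1/(2*N)) = -3 + 0 = -3)
w(0, -6)*((h(v(-1)) - 25)*(-4 - 20)) - 45 = (-6 - 1*0)*((-3 - 25)*(-4 - 20)) - 45 = (-6 + 0)*(-28*(-24)) - 45 = -6*672 - 45 = -4032 - 45 = -4077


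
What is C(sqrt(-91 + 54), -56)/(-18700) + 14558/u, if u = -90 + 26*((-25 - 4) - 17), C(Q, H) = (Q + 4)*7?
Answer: -34033826/3006025 - 7*I*sqrt(37)/18700 ≈ -11.322 - 0.002277*I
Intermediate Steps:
C(Q, H) = 28 + 7*Q (C(Q, H) = (4 + Q)*7 = 28 + 7*Q)
u = -1286 (u = -90 + 26*(-29 - 17) = -90 + 26*(-46) = -90 - 1196 = -1286)
C(sqrt(-91 + 54), -56)/(-18700) + 14558/u = (28 + 7*sqrt(-91 + 54))/(-18700) + 14558/(-1286) = (28 + 7*sqrt(-37))*(-1/18700) + 14558*(-1/1286) = (28 + 7*(I*sqrt(37)))*(-1/18700) - 7279/643 = (28 + 7*I*sqrt(37))*(-1/18700) - 7279/643 = (-7/4675 - 7*I*sqrt(37)/18700) - 7279/643 = -34033826/3006025 - 7*I*sqrt(37)/18700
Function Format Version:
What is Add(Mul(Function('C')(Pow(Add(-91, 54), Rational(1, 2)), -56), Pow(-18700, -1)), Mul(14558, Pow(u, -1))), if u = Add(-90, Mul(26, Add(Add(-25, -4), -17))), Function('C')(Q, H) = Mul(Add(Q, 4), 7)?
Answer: Add(Rational(-34033826, 3006025), Mul(Rational(-7, 18700), I, Pow(37, Rational(1, 2)))) ≈ Add(-11.322, Mul(-0.0022770, I))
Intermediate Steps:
Function('C')(Q, H) = Add(28, Mul(7, Q)) (Function('C')(Q, H) = Mul(Add(4, Q), 7) = Add(28, Mul(7, Q)))
u = -1286 (u = Add(-90, Mul(26, Add(-29, -17))) = Add(-90, Mul(26, -46)) = Add(-90, -1196) = -1286)
Add(Mul(Function('C')(Pow(Add(-91, 54), Rational(1, 2)), -56), Pow(-18700, -1)), Mul(14558, Pow(u, -1))) = Add(Mul(Add(28, Mul(7, Pow(Add(-91, 54), Rational(1, 2)))), Pow(-18700, -1)), Mul(14558, Pow(-1286, -1))) = Add(Mul(Add(28, Mul(7, Pow(-37, Rational(1, 2)))), Rational(-1, 18700)), Mul(14558, Rational(-1, 1286))) = Add(Mul(Add(28, Mul(7, Mul(I, Pow(37, Rational(1, 2))))), Rational(-1, 18700)), Rational(-7279, 643)) = Add(Mul(Add(28, Mul(7, I, Pow(37, Rational(1, 2)))), Rational(-1, 18700)), Rational(-7279, 643)) = Add(Add(Rational(-7, 4675), Mul(Rational(-7, 18700), I, Pow(37, Rational(1, 2)))), Rational(-7279, 643)) = Add(Rational(-34033826, 3006025), Mul(Rational(-7, 18700), I, Pow(37, Rational(1, 2))))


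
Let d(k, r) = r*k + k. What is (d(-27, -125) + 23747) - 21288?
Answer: 5807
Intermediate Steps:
d(k, r) = k + k*r (d(k, r) = k*r + k = k + k*r)
(d(-27, -125) + 23747) - 21288 = (-27*(1 - 125) + 23747) - 21288 = (-27*(-124) + 23747) - 21288 = (3348 + 23747) - 21288 = 27095 - 21288 = 5807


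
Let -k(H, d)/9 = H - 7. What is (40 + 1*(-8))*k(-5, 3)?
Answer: 3456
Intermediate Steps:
k(H, d) = 63 - 9*H (k(H, d) = -9*(H - 7) = -9*(-7 + H) = 63 - 9*H)
(40 + 1*(-8))*k(-5, 3) = (40 + 1*(-8))*(63 - 9*(-5)) = (40 - 8)*(63 + 45) = 32*108 = 3456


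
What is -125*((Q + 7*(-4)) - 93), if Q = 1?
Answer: 15000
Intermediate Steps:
-125*((Q + 7*(-4)) - 93) = -125*((1 + 7*(-4)) - 93) = -125*((1 - 28) - 93) = -125*(-27 - 93) = -125*(-120) = 15000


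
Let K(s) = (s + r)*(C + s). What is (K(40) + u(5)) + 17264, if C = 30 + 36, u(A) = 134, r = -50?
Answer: 16338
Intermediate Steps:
C = 66
K(s) = (-50 + s)*(66 + s) (K(s) = (s - 50)*(66 + s) = (-50 + s)*(66 + s))
(K(40) + u(5)) + 17264 = ((-3300 + 40**2 + 16*40) + 134) + 17264 = ((-3300 + 1600 + 640) + 134) + 17264 = (-1060 + 134) + 17264 = -926 + 17264 = 16338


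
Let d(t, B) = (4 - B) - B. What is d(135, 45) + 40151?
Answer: 40065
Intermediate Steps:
d(t, B) = 4 - 2*B
d(135, 45) + 40151 = (4 - 2*45) + 40151 = (4 - 90) + 40151 = -86 + 40151 = 40065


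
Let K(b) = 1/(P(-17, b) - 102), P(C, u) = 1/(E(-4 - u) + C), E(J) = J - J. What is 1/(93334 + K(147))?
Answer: 1735/161934473 ≈ 1.0714e-5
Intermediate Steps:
E(J) = 0
P(C, u) = 1/C (P(C, u) = 1/(0 + C) = 1/C)
K(b) = -17/1735 (K(b) = 1/(1/(-17) - 102) = 1/(-1/17 - 102) = 1/(-1735/17) = -17/1735)
1/(93334 + K(147)) = 1/(93334 - 17/1735) = 1/(161934473/1735) = 1735/161934473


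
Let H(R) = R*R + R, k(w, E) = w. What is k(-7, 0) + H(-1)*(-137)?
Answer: -7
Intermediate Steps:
H(R) = R + R² (H(R) = R² + R = R + R²)
k(-7, 0) + H(-1)*(-137) = -7 - (1 - 1)*(-137) = -7 - 1*0*(-137) = -7 + 0*(-137) = -7 + 0 = -7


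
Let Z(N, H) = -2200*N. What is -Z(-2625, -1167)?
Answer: -5775000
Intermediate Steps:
-Z(-2625, -1167) = -(-2200)*(-2625) = -1*5775000 = -5775000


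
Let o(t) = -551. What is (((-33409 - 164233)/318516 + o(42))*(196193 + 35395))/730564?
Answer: -1695416744721/9695680126 ≈ -174.86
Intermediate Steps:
(((-33409 - 164233)/318516 + o(42))*(196193 + 35395))/730564 = (((-33409 - 164233)/318516 - 551)*(196193 + 35395))/730564 = ((-197642*1/318516 - 551)*231588)*(1/730564) = ((-98821/159258 - 551)*231588)*(1/730564) = -87849979/159258*231588*(1/730564) = -3390833489442/26543*1/730564 = -1695416744721/9695680126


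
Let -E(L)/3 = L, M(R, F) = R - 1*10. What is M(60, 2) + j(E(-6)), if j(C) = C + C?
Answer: 86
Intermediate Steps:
M(R, F) = -10 + R (M(R, F) = R - 10 = -10 + R)
E(L) = -3*L
j(C) = 2*C
M(60, 2) + j(E(-6)) = (-10 + 60) + 2*(-3*(-6)) = 50 + 2*18 = 50 + 36 = 86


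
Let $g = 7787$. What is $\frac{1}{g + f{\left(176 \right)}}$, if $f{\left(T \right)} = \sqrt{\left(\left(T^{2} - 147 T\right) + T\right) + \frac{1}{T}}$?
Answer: $\frac{1370512}{10671247663} - \frac{4 \sqrt{10222091}}{10671247663} \approx 0.00012723$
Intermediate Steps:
$f{\left(T \right)} = \sqrt{\frac{1}{T} + T^{2} - 146 T}$ ($f{\left(T \right)} = \sqrt{\left(T^{2} - 146 T\right) + \frac{1}{T}} = \sqrt{\frac{1}{T} + T^{2} - 146 T}$)
$\frac{1}{g + f{\left(176 \right)}} = \frac{1}{7787 + \sqrt{\frac{1 + 176^{2} \left(-146 + 176\right)}{176}}} = \frac{1}{7787 + \sqrt{\frac{1 + 30976 \cdot 30}{176}}} = \frac{1}{7787 + \sqrt{\frac{1 + 929280}{176}}} = \frac{1}{7787 + \sqrt{\frac{1}{176} \cdot 929281}} = \frac{1}{7787 + \sqrt{\frac{929281}{176}}} = \frac{1}{7787 + \frac{\sqrt{10222091}}{44}}$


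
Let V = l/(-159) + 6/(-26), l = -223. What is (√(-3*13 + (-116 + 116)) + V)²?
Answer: -160760987/4272489 + 4844*I*√39/2067 ≈ -37.627 + 14.635*I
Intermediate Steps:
V = 2422/2067 (V = -223/(-159) + 6/(-26) = -223*(-1/159) + 6*(-1/26) = 223/159 - 3/13 = 2422/2067 ≈ 1.1717)
(√(-3*13 + (-116 + 116)) + V)² = (√(-3*13 + (-116 + 116)) + 2422/2067)² = (√(-39 + 0) + 2422/2067)² = (√(-39) + 2422/2067)² = (I*√39 + 2422/2067)² = (2422/2067 + I*√39)²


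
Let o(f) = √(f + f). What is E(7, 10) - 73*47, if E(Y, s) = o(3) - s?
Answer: -3441 + √6 ≈ -3438.6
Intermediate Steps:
o(f) = √2*√f (o(f) = √(2*f) = √2*√f)
E(Y, s) = √6 - s (E(Y, s) = √2*√3 - s = √6 - s)
E(7, 10) - 73*47 = (√6 - 1*10) - 73*47 = (√6 - 10) - 3431 = (-10 + √6) - 3431 = -3441 + √6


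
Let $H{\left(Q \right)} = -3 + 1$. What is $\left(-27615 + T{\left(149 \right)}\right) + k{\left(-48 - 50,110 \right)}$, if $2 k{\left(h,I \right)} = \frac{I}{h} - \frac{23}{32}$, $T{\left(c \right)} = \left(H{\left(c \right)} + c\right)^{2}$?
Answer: $- \frac{18837703}{3136} \approx -6006.9$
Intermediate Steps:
$H{\left(Q \right)} = -2$
$T{\left(c \right)} = \left(-2 + c\right)^{2}$
$k{\left(h,I \right)} = - \frac{23}{64} + \frac{I}{2 h}$ ($k{\left(h,I \right)} = \frac{\frac{I}{h} - \frac{23}{32}}{2} = \frac{- \frac{23}{32} + \frac{I}{h}}{2} = - \frac{23}{64} + \frac{I}{2 h}$)
$\left(-27615 + T{\left(149 \right)}\right) + k{\left(-48 - 50,110 \right)} = \left(-27615 + \left(-2 + 149\right)^{2}\right) + \left(- \frac{23}{64} + \frac{1}{2} \cdot 110 \frac{1}{-48 - 50}\right) = \left(-27615 + 147^{2}\right) + \left(- \frac{23}{64} + \frac{1}{2} \cdot 110 \frac{1}{-98}\right) = \left(-27615 + 21609\right) + \left(- \frac{23}{64} + \frac{1}{2} \cdot 110 \left(- \frac{1}{98}\right)\right) = -6006 - \frac{2887}{3136} = - \frac{18837703}{3136}$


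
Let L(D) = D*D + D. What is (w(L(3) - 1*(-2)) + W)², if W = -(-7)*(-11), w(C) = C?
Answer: 3969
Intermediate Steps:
L(D) = D + D² (L(D) = D² + D = D + D²)
W = -77 (W = -1*77 = -77)
(w(L(3) - 1*(-2)) + W)² = ((3*(1 + 3) - 1*(-2)) - 77)² = ((3*4 + 2) - 77)² = ((12 + 2) - 77)² = (14 - 77)² = (-63)² = 3969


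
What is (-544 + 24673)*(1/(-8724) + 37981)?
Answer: 2665017832449/2908 ≈ 9.1644e+8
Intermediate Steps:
(-544 + 24673)*(1/(-8724) + 37981) = 24129*(-1/8724 + 37981) = 24129*(331346243/8724) = 2665017832449/2908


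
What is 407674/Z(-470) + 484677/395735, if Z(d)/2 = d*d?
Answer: 37546116899/17483572300 ≈ 2.1475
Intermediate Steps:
Z(d) = 2*d**2 (Z(d) = 2*(d*d) = 2*d**2)
407674/Z(-470) + 484677/395735 = 407674/((2*(-470)**2)) + 484677/395735 = 407674/((2*220900)) + 484677*(1/395735) = 407674/441800 + 484677/395735 = 407674*(1/441800) + 484677/395735 = 203837/220900 + 484677/395735 = 37546116899/17483572300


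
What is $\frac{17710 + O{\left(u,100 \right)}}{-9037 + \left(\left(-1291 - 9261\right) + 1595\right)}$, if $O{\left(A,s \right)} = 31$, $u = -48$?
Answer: $- \frac{17741}{17994} \approx -0.98594$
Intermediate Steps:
$\frac{17710 + O{\left(u,100 \right)}}{-9037 + \left(\left(-1291 - 9261\right) + 1595\right)} = \frac{17710 + 31}{-9037 + \left(\left(-1291 - 9261\right) + 1595\right)} = \frac{17741}{-9037 + \left(-10552 + 1595\right)} = \frac{17741}{-9037 - 8957} = \frac{17741}{-17994} = 17741 \left(- \frac{1}{17994}\right) = - \frac{17741}{17994}$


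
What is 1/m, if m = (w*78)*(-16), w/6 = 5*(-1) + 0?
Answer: 1/37440 ≈ 2.6709e-5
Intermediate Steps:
w = -30 (w = 6*(5*(-1) + 0) = 6*(-5 + 0) = 6*(-5) = -30)
m = 37440 (m = -30*78*(-16) = -2340*(-16) = 37440)
1/m = 1/37440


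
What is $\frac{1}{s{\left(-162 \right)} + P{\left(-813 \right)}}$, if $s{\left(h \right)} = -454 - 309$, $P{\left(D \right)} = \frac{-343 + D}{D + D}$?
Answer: $- \frac{813}{619741} \approx -0.0013118$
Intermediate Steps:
$P{\left(D \right)} = \frac{-343 + D}{2 D}$
$s{\left(h \right)} = -763$ ($s{\left(h \right)} = -454 - 309 = -763$)
$\frac{1}{s{\left(-162 \right)} + P{\left(-813 \right)}} = \frac{1}{-763 + \frac{-343 - 813}{2 \left(-813\right)}} = \frac{1}{-763 + \frac{1}{2} \left(- \frac{1}{813}\right) \left(-1156\right)} = \frac{1}{-763 + \frac{578}{813}} = \frac{1}{- \frac{619741}{813}} = - \frac{813}{619741}$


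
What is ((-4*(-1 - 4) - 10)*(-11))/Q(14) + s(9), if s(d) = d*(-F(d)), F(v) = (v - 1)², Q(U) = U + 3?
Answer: -9902/17 ≈ -582.47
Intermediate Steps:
Q(U) = 3 + U
F(v) = (-1 + v)²
s(d) = -d*(-1 + d)² (s(d) = d*(-(-1 + d)²) = -d*(-1 + d)²)
((-4*(-1 - 4) - 10)*(-11))/Q(14) + s(9) = ((-4*(-1 - 4) - 10)*(-11))/(3 + 14) - 1*9*(-1 + 9)² = ((-4*(-5) - 10)*(-11))/17 - 1*9*8² = ((20 - 10)*(-11))*(1/17) - 1*9*64 = (10*(-11))*(1/17) - 576 = -110*1/17 - 576 = -110/17 - 576 = -9902/17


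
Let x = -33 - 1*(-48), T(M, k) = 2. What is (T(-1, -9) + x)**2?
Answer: 289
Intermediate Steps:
x = 15 (x = -33 + 48 = 15)
(T(-1, -9) + x)**2 = (2 + 15)**2 = 17**2 = 289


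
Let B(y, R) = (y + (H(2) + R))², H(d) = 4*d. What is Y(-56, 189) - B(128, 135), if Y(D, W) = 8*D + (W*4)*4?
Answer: -70865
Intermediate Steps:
B(y, R) = (8 + R + y)² (B(y, R) = (y + (4*2 + R))² = (y + (8 + R))² = (8 + R + y)²)
Y(D, W) = 8*D + 16*W (Y(D, W) = 8*D + (4*W)*4 = 8*D + 16*W)
Y(-56, 189) - B(128, 135) = (8*(-56) + 16*189) - (8 + 135 + 128)² = (-448 + 3024) - 1*271² = 2576 - 1*73441 = 2576 - 73441 = -70865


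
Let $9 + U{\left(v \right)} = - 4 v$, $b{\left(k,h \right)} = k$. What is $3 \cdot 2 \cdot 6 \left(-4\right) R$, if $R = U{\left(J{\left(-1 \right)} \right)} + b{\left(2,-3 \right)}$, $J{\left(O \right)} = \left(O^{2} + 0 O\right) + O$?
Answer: $1008$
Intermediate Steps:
$J{\left(O \right)} = O + O^{2}$ ($J{\left(O \right)} = \left(O^{2} + 0\right) + O = O^{2} + O = O + O^{2}$)
$U{\left(v \right)} = -9 - 4 v$
$R = -7$ ($R = \left(-9 - 4 \left(- (1 - 1)\right)\right) + 2 = \left(-9 - 4 \left(\left(-1\right) 0\right)\right) + 2 = \left(-9 - 0\right) + 2 = \left(-9 + 0\right) + 2 = -9 + 2 = -7$)
$3 \cdot 2 \cdot 6 \left(-4\right) R = 3 \cdot 2 \cdot 6 \left(-4\right) \left(-7\right) = 6 \cdot 6 \left(-4\right) \left(-7\right) = 36 \left(-4\right) \left(-7\right) = \left(-144\right) \left(-7\right) = 1008$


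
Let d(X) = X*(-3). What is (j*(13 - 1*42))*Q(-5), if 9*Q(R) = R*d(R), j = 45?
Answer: 10875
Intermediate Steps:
d(X) = -3*X
Q(R) = -R**2/3 (Q(R) = (R*(-3*R))/9 = (-3*R**2)/9 = -R**2/3)
(j*(13 - 1*42))*Q(-5) = (45*(13 - 1*42))*(-1/3*(-5)**2) = (45*(13 - 42))*(-1/3*25) = (45*(-29))*(-25/3) = -1305*(-25/3) = 10875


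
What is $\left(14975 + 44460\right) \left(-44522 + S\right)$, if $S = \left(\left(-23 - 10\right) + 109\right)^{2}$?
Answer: $-2302868510$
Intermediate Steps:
$S = 5776$ ($S = \left(\left(-23 - 10\right) + 109\right)^{2} = \left(-33 + 109\right)^{2} = 76^{2} = 5776$)
$\left(14975 + 44460\right) \left(-44522 + S\right) = \left(14975 + 44460\right) \left(-44522 + 5776\right) = 59435 \left(-38746\right) = -2302868510$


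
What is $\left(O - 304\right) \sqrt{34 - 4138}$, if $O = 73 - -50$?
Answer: $- 1086 i \sqrt{114} \approx - 11595.0 i$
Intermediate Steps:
$O = 123$ ($O = 73 + 50 = 123$)
$\left(O - 304\right) \sqrt{34 - 4138} = \left(123 - 304\right) \sqrt{34 - 4138} = - 181 \sqrt{-4104} = - 181 \cdot 6 i \sqrt{114} = - 1086 i \sqrt{114}$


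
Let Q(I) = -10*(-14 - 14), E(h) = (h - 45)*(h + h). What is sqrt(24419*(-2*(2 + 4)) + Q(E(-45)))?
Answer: 2*I*sqrt(73187) ≈ 541.06*I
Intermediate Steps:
E(h) = 2*h*(-45 + h) (E(h) = (-45 + h)*(2*h) = 2*h*(-45 + h))
Q(I) = 280 (Q(I) = -10*(-28) = 280)
sqrt(24419*(-2*(2 + 4)) + Q(E(-45))) = sqrt(24419*(-2*(2 + 4)) + 280) = sqrt(24419*(-2*6) + 280) = sqrt(24419*(-12) + 280) = sqrt(-293028 + 280) = sqrt(-292748) = 2*I*sqrt(73187)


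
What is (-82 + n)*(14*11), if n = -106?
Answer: -28952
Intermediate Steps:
(-82 + n)*(14*11) = (-82 - 106)*(14*11) = -188*154 = -28952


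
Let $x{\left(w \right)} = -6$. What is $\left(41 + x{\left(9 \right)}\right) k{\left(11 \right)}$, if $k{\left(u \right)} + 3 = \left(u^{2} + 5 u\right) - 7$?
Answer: $5810$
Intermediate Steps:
$k{\left(u \right)} = -10 + u^{2} + 5 u$ ($k{\left(u \right)} = -3 - \left(7 - u^{2} - 5 u\right) = -3 + \left(-7 + u^{2} + 5 u\right) = -10 + u^{2} + 5 u$)
$\left(41 + x{\left(9 \right)}\right) k{\left(11 \right)} = \left(41 - 6\right) \left(-10 + 11^{2} + 5 \cdot 11\right) = 35 \left(-10 + 121 + 55\right) = 35 \cdot 166 = 5810$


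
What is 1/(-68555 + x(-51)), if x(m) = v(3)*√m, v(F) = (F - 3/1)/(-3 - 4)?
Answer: -1/68555 ≈ -1.4587e-5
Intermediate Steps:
v(F) = 3/7 - F/7 (v(F) = (F - 3*1)/(-7) = (F - 3)*(-⅐) = (-3 + F)*(-⅐) = 3/7 - F/7)
x(m) = 0 (x(m) = (3/7 - ⅐*3)*√m = (3/7 - 3/7)*√m = 0*√m = 0)
1/(-68555 + x(-51)) = 1/(-68555 + 0) = 1/(-68555) = -1/68555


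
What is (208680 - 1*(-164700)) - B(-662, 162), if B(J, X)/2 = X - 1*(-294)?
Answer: 372468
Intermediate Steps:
B(J, X) = 588 + 2*X (B(J, X) = 2*(X - 1*(-294)) = 2*(X + 294) = 2*(294 + X) = 588 + 2*X)
(208680 - 1*(-164700)) - B(-662, 162) = (208680 - 1*(-164700)) - (588 + 2*162) = (208680 + 164700) - (588 + 324) = 373380 - 1*912 = 373380 - 912 = 372468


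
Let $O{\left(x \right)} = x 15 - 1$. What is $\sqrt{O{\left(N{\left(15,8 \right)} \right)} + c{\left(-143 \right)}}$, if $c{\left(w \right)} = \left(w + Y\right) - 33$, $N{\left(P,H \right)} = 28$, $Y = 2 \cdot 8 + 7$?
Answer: $\sqrt{266} \approx 16.31$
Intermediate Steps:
$Y = 23$ ($Y = 16 + 7 = 23$)
$c{\left(w \right)} = -10 + w$ ($c{\left(w \right)} = \left(w + 23\right) - 33 = \left(23 + w\right) - 33 = -10 + w$)
$O{\left(x \right)} = -1 + 15 x$ ($O{\left(x \right)} = 15 x - 1 = -1 + 15 x$)
$\sqrt{O{\left(N{\left(15,8 \right)} \right)} + c{\left(-143 \right)}} = \sqrt{\left(-1 + 15 \cdot 28\right) - 153} = \sqrt{\left(-1 + 420\right) - 153} = \sqrt{419 - 153} = \sqrt{266}$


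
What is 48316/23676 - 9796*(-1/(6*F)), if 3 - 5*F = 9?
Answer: -24123148/17757 ≈ -1358.5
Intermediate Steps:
F = -6/5 (F = ⅗ - ⅕*9 = ⅗ - 9/5 = -6/5 ≈ -1.2000)
48316/23676 - 9796*(-1/(6*F)) = 48316/23676 - 9796/(-3*2*(-6/5)) = 48316*(1/23676) - 9796/((-6*(-6/5))) = 12079/5919 - 9796/36/5 = 12079/5919 - 9796*5/36 = 12079/5919 - 12245/9 = -24123148/17757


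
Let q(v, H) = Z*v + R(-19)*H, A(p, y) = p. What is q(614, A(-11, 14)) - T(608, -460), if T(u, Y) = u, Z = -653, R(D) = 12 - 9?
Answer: -401583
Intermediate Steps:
R(D) = 3
q(v, H) = -653*v + 3*H
q(614, A(-11, 14)) - T(608, -460) = (-653*614 + 3*(-11)) - 1*608 = (-400942 - 33) - 608 = -400975 - 608 = -401583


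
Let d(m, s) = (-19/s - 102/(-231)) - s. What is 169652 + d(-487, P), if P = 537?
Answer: 6992752930/41349 ≈ 1.6912e+5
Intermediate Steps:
d(m, s) = 34/77 - s - 19/s (d(m, s) = (-19/s - 102*(-1/231)) - s = (-19/s + 34/77) - s = (34/77 - 19/s) - s = 34/77 - s - 19/s)
169652 + d(-487, P) = 169652 + (34/77 - 1*537 - 19/537) = 169652 + (34/77 - 537 - 19*1/537) = 169652 + (34/77 - 537 - 19/537) = 169652 - 22187618/41349 = 6992752930/41349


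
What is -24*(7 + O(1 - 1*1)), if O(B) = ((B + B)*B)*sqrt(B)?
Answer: -168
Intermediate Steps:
O(B) = 2*B**(5/2) (O(B) = ((2*B)*B)*sqrt(B) = (2*B**2)*sqrt(B) = 2*B**(5/2))
-24*(7 + O(1 - 1*1)) = -24*(7 + 2*(1 - 1*1)**(5/2)) = -24*(7 + 2*(1 - 1)**(5/2)) = -24*(7 + 2*0**(5/2)) = -24*(7 + 2*0) = -24*(7 + 0) = -24*7 = -168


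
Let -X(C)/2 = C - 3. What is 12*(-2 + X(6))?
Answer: -96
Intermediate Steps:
X(C) = 6 - 2*C (X(C) = -2*(C - 3) = -2*(-3 + C) = 6 - 2*C)
12*(-2 + X(6)) = 12*(-2 + (6 - 2*6)) = 12*(-2 + (6 - 12)) = 12*(-2 - 6) = 12*(-8) = -96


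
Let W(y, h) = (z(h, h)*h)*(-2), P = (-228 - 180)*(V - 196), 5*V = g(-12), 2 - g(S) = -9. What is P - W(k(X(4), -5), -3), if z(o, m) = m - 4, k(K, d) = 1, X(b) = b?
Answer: 395562/5 ≈ 79112.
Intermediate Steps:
g(S) = 11 (g(S) = 2 - 1*(-9) = 2 + 9 = 11)
V = 11/5 (V = (⅕)*11 = 11/5 ≈ 2.2000)
P = 395352/5 (P = (-228 - 180)*(11/5 - 196) = -408*(-969/5) = 395352/5 ≈ 79070.)
z(o, m) = -4 + m
W(y, h) = -2*h*(-4 + h) (W(y, h) = ((-4 + h)*h)*(-2) = (h*(-4 + h))*(-2) = -2*h*(-4 + h))
P - W(k(X(4), -5), -3) = 395352/5 - 2*(-3)*(4 - 1*(-3)) = 395352/5 - 2*(-3)*(4 + 3) = 395352/5 - 2*(-3)*7 = 395352/5 - 1*(-42) = 395352/5 + 42 = 395562/5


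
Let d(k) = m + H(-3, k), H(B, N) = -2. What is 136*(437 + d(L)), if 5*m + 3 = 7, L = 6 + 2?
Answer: 296344/5 ≈ 59269.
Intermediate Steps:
L = 8
m = ⅘ (m = -⅗ + (⅕)*7 = -⅗ + 7/5 = ⅘ ≈ 0.80000)
d(k) = -6/5 (d(k) = ⅘ - 2 = -6/5)
136*(437 + d(L)) = 136*(437 - 6/5) = 136*(2179/5) = 296344/5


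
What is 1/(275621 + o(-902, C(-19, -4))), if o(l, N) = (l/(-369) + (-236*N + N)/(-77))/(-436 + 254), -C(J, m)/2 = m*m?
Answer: 63063/17381520116 ≈ 3.6282e-6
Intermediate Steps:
C(J, m) = -2*m² (C(J, m) = -2*m*m = -2*m²)
o(l, N) = -235*N/14014 + l/67158 (o(l, N) = (l*(-1/369) - 235*N*(-1/77))/(-182) = (-l/369 + 235*N/77)*(-1/182) = -235*N/14014 + l/67158)
1/(275621 + o(-902, C(-19, -4))) = 1/(275621 + (-(-235)*(-4)²/7007 + (1/67158)*(-902))) = 1/(275621 + (-(-235)*16/7007 - 11/819)) = 1/(275621 + (-235/14014*(-32) - 11/819)) = 1/(275621 + (3760/7007 - 11/819)) = 1/(275621 + 32993/63063) = 1/(17381520116/63063) = 63063/17381520116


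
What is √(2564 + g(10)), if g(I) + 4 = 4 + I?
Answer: 3*√286 ≈ 50.735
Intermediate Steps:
g(I) = I (g(I) = -4 + (4 + I) = I)
√(2564 + g(10)) = √(2564 + 10) = √2574 = 3*√286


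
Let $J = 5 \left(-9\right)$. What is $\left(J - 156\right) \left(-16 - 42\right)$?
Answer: $11658$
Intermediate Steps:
$J = -45$
$\left(J - 156\right) \left(-16 - 42\right) = \left(-45 - 156\right) \left(-16 - 42\right) = \left(-201\right) \left(-58\right) = 11658$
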